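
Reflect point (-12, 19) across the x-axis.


Reflection across x-axis: (x, y) -> (x, -y)
(-12, 19) -> (-12, -19)

(-12, -19)


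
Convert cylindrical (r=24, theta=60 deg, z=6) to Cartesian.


x = 24 * cos(60) = 12
y = 24 * sin(60) = 20.7846
z = 6

(12, 20.7846, 6)


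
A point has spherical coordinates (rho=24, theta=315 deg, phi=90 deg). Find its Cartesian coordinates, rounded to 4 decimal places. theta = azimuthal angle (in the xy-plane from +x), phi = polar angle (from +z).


x = 24 * sin(90) * cos(315) = 16.9706
y = 24 * sin(90) * sin(315) = -16.9706
z = 24 * cos(90) = 0

(16.9706, -16.9706, 0)


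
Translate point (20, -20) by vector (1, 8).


Translation: (x+dx, y+dy) = (20+1, -20+8) = (21, -12)

(21, -12)


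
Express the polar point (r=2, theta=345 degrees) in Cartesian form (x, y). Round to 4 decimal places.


x = 2 * cos(345) = 1.9319
y = 2 * sin(345) = -0.5176

(1.9319, -0.5176)


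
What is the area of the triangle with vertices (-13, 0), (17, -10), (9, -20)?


Area = |x1(y2-y3) + x2(y3-y1) + x3(y1-y2)| / 2
= |-13*(-10--20) + 17*(-20-0) + 9*(0--10)| / 2
= 190

190


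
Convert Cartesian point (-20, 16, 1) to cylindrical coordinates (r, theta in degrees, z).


r = sqrt((-20)^2 + 16^2) = 25.6125
theta = atan2(16, -20) = 141.3402 deg
z = 1

r = 25.6125, theta = 141.3402 deg, z = 1


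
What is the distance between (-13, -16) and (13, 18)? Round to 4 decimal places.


d = sqrt((13--13)^2 + (18--16)^2) = 42.8019

42.8019


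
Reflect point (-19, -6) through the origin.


Reflection through origin: (x, y) -> (-x, -y)
(-19, -6) -> (19, 6)

(19, 6)


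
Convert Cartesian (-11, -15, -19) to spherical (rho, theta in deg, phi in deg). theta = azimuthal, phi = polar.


rho = sqrt((-11)^2 + (-15)^2 + (-19)^2) = 26.5895
theta = atan2(-15, -11) = 233.7462 deg
phi = acos(-19/26.5895) = 135.6079 deg

rho = 26.5895, theta = 233.7462 deg, phi = 135.6079 deg


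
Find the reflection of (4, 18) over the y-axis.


Reflection across y-axis: (x, y) -> (-x, y)
(4, 18) -> (-4, 18)

(-4, 18)


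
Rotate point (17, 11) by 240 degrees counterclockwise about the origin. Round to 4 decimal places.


x' = 17*cos(240) - 11*sin(240) = 1.0263
y' = 17*sin(240) + 11*cos(240) = -20.2224

(1.0263, -20.2224)


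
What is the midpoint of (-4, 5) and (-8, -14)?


Midpoint = ((-4+-8)/2, (5+-14)/2) = (-6, -4.5)

(-6, -4.5)


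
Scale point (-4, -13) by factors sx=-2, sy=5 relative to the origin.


Scaling: (x*sx, y*sy) = (-4*-2, -13*5) = (8, -65)

(8, -65)


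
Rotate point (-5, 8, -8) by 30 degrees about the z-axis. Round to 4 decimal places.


x' = -5*cos(30) - 8*sin(30) = -8.3301
y' = -5*sin(30) + 8*cos(30) = 4.4282
z' = -8

(-8.3301, 4.4282, -8)


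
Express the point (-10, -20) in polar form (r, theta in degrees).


r = sqrt((-10)^2 + (-20)^2) = 22.3607
theta = atan2(-20, -10) = 243.4349 degrees

r = 22.3607, theta = 243.4349 degrees


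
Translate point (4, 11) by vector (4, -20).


Translation: (x+dx, y+dy) = (4+4, 11+-20) = (8, -9)

(8, -9)


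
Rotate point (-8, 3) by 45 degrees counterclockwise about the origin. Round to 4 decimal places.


x' = -8*cos(45) - 3*sin(45) = -7.7782
y' = -8*sin(45) + 3*cos(45) = -3.5355

(-7.7782, -3.5355)


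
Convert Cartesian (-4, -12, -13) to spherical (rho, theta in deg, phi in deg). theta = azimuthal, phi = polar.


rho = sqrt((-4)^2 + (-12)^2 + (-13)^2) = 18.1384
theta = atan2(-12, -4) = 251.5651 deg
phi = acos(-13/18.1384) = 135.7838 deg

rho = 18.1384, theta = 251.5651 deg, phi = 135.7838 deg


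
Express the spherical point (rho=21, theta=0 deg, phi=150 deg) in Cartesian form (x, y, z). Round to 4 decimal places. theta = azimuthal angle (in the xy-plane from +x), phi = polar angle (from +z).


x = 21 * sin(150) * cos(0) = 10.5
y = 21 * sin(150) * sin(0) = 0
z = 21 * cos(150) = -18.1865

(10.5, 0, -18.1865)


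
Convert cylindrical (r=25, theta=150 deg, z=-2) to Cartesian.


x = 25 * cos(150) = -21.6506
y = 25 * sin(150) = 12.5
z = -2

(-21.6506, 12.5, -2)


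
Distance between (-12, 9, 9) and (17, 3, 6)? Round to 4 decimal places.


d = sqrt((17--12)^2 + (3-9)^2 + (6-9)^2) = 29.7658

29.7658


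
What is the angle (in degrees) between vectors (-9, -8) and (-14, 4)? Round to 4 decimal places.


dot = -9*-14 + -8*4 = 94
|u| = 12.0416, |v| = 14.5602
cos(angle) = 0.5361
angle = 57.5789 degrees

57.5789 degrees


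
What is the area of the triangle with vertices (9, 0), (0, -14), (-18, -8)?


Area = |x1(y2-y3) + x2(y3-y1) + x3(y1-y2)| / 2
= |9*(-14--8) + 0*(-8-0) + -18*(0--14)| / 2
= 153

153


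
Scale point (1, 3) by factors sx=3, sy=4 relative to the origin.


Scaling: (x*sx, y*sy) = (1*3, 3*4) = (3, 12)

(3, 12)


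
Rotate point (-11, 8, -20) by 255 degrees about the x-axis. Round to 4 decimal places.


x' = -11
y' = 8*cos(255) - -20*sin(255) = -21.3891
z' = 8*sin(255) + -20*cos(255) = -2.551

(-11, -21.3891, -2.551)


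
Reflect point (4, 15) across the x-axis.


Reflection across x-axis: (x, y) -> (x, -y)
(4, 15) -> (4, -15)

(4, -15)


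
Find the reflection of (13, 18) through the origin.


Reflection through origin: (x, y) -> (-x, -y)
(13, 18) -> (-13, -18)

(-13, -18)


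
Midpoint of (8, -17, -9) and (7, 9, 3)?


Midpoint = ((8+7)/2, (-17+9)/2, (-9+3)/2) = (7.5, -4, -3)

(7.5, -4, -3)


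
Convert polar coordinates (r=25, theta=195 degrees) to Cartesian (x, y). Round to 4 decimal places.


x = 25 * cos(195) = -24.1481
y = 25 * sin(195) = -6.4705

(-24.1481, -6.4705)


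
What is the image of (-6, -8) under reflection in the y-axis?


Reflection across y-axis: (x, y) -> (-x, y)
(-6, -8) -> (6, -8)

(6, -8)


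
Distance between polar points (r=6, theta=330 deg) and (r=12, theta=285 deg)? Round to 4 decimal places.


d = sqrt(r1^2 + r2^2 - 2*r1*r2*cos(t2-t1))
d = sqrt(6^2 + 12^2 - 2*6*12*cos(285-330)) = 8.8418

8.8418


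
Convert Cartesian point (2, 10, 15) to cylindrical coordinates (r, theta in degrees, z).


r = sqrt(2^2 + 10^2) = 10.198
theta = atan2(10, 2) = 78.6901 deg
z = 15

r = 10.198, theta = 78.6901 deg, z = 15


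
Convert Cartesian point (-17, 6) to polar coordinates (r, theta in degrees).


r = sqrt((-17)^2 + 6^2) = 18.0278
theta = atan2(6, -17) = 160.56 degrees

r = 18.0278, theta = 160.56 degrees


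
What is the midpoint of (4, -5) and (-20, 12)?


Midpoint = ((4+-20)/2, (-5+12)/2) = (-8, 3.5)

(-8, 3.5)


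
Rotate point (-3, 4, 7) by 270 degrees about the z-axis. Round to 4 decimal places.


x' = -3*cos(270) - 4*sin(270) = 4
y' = -3*sin(270) + 4*cos(270) = 3
z' = 7

(4, 3, 7)


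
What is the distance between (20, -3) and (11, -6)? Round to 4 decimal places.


d = sqrt((11-20)^2 + (-6--3)^2) = 9.4868

9.4868


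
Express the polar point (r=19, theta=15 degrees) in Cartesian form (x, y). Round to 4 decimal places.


x = 19 * cos(15) = 18.3526
y = 19 * sin(15) = 4.9176

(18.3526, 4.9176)


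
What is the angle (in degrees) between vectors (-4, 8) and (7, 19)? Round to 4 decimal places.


dot = -4*7 + 8*19 = 124
|u| = 8.9443, |v| = 20.2485
cos(angle) = 0.6847
angle = 46.7899 degrees

46.7899 degrees


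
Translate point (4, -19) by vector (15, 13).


Translation: (x+dx, y+dy) = (4+15, -19+13) = (19, -6)

(19, -6)


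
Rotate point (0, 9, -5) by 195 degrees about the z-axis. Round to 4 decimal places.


x' = 0*cos(195) - 9*sin(195) = 2.3294
y' = 0*sin(195) + 9*cos(195) = -8.6933
z' = -5

(2.3294, -8.6933, -5)


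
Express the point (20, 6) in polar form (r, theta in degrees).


r = sqrt(20^2 + 6^2) = 20.8806
theta = atan2(6, 20) = 16.6992 degrees

r = 20.8806, theta = 16.6992 degrees


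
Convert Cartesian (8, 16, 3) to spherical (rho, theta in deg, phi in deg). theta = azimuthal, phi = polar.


rho = sqrt(8^2 + 16^2 + 3^2) = 18.1384
theta = atan2(16, 8) = 63.4349 deg
phi = acos(3/18.1384) = 80.4798 deg

rho = 18.1384, theta = 63.4349 deg, phi = 80.4798 deg


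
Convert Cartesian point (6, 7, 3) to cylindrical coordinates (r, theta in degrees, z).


r = sqrt(6^2 + 7^2) = 9.2195
theta = atan2(7, 6) = 49.3987 deg
z = 3

r = 9.2195, theta = 49.3987 deg, z = 3


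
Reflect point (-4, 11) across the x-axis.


Reflection across x-axis: (x, y) -> (x, -y)
(-4, 11) -> (-4, -11)

(-4, -11)


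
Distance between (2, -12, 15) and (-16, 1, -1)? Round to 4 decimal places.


d = sqrt((-16-2)^2 + (1--12)^2 + (-1-15)^2) = 27.3679

27.3679


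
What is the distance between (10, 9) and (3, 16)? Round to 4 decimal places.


d = sqrt((3-10)^2 + (16-9)^2) = 9.8995

9.8995


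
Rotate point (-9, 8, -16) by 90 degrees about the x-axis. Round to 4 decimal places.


x' = -9
y' = 8*cos(90) - -16*sin(90) = 16
z' = 8*sin(90) + -16*cos(90) = 8

(-9, 16, 8)


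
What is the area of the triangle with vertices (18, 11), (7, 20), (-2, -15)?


Area = |x1(y2-y3) + x2(y3-y1) + x3(y1-y2)| / 2
= |18*(20--15) + 7*(-15-11) + -2*(11-20)| / 2
= 233

233


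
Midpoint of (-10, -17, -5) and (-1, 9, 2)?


Midpoint = ((-10+-1)/2, (-17+9)/2, (-5+2)/2) = (-5.5, -4, -1.5)

(-5.5, -4, -1.5)


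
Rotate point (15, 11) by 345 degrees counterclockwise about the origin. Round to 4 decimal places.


x' = 15*cos(345) - 11*sin(345) = 17.3359
y' = 15*sin(345) + 11*cos(345) = 6.7429

(17.3359, 6.7429)


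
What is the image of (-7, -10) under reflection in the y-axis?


Reflection across y-axis: (x, y) -> (-x, y)
(-7, -10) -> (7, -10)

(7, -10)


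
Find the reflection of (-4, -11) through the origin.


Reflection through origin: (x, y) -> (-x, -y)
(-4, -11) -> (4, 11)

(4, 11)


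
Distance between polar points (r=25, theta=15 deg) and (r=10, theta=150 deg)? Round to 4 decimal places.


d = sqrt(r1^2 + r2^2 - 2*r1*r2*cos(t2-t1))
d = sqrt(25^2 + 10^2 - 2*25*10*cos(150-15)) = 32.8413

32.8413


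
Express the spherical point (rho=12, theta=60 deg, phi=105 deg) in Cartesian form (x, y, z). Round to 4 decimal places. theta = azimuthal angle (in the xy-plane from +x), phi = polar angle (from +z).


x = 12 * sin(105) * cos(60) = 5.7956
y = 12 * sin(105) * sin(60) = 10.0382
z = 12 * cos(105) = -3.1058

(5.7956, 10.0382, -3.1058)


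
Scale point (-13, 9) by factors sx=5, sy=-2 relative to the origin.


Scaling: (x*sx, y*sy) = (-13*5, 9*-2) = (-65, -18)

(-65, -18)


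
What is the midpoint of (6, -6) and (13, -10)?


Midpoint = ((6+13)/2, (-6+-10)/2) = (9.5, -8)

(9.5, -8)


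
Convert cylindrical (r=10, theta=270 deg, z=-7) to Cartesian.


x = 10 * cos(270) = 0
y = 10 * sin(270) = -10
z = -7

(0, -10, -7)


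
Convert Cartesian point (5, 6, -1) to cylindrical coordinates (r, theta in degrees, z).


r = sqrt(5^2 + 6^2) = 7.8102
theta = atan2(6, 5) = 50.1944 deg
z = -1

r = 7.8102, theta = 50.1944 deg, z = -1


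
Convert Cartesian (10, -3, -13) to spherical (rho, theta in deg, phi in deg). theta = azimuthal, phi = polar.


rho = sqrt(10^2 + (-3)^2 + (-13)^2) = 16.6733
theta = atan2(-3, 10) = 343.3008 deg
phi = acos(-13/16.6733) = 141.232 deg

rho = 16.6733, theta = 343.3008 deg, phi = 141.232 deg


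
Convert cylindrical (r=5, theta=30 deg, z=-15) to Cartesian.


x = 5 * cos(30) = 4.3301
y = 5 * sin(30) = 2.5
z = -15

(4.3301, 2.5, -15)


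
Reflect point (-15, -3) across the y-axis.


Reflection across y-axis: (x, y) -> (-x, y)
(-15, -3) -> (15, -3)

(15, -3)


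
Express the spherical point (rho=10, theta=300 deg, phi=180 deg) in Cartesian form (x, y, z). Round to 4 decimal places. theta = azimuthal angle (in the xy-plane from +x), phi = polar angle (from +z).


x = 10 * sin(180) * cos(300) = 0
y = 10 * sin(180) * sin(300) = 0
z = 10 * cos(180) = -10

(0, 0, -10)


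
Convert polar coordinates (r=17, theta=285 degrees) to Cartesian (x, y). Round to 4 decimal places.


x = 17 * cos(285) = 4.3999
y = 17 * sin(285) = -16.4207

(4.3999, -16.4207)


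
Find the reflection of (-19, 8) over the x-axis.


Reflection across x-axis: (x, y) -> (x, -y)
(-19, 8) -> (-19, -8)

(-19, -8)


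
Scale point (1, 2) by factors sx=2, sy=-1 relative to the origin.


Scaling: (x*sx, y*sy) = (1*2, 2*-1) = (2, -2)

(2, -2)


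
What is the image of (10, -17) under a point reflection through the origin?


Reflection through origin: (x, y) -> (-x, -y)
(10, -17) -> (-10, 17)

(-10, 17)


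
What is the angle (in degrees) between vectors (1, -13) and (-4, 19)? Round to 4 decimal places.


dot = 1*-4 + -13*19 = -251
|u| = 13.0384, |v| = 19.4165
cos(angle) = -0.9915
angle = 172.51 degrees

172.51 degrees


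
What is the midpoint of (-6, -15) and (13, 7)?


Midpoint = ((-6+13)/2, (-15+7)/2) = (3.5, -4)

(3.5, -4)


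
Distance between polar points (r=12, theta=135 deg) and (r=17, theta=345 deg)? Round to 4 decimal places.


d = sqrt(r1^2 + r2^2 - 2*r1*r2*cos(t2-t1))
d = sqrt(12^2 + 17^2 - 2*12*17*cos(345-135)) = 28.0417

28.0417


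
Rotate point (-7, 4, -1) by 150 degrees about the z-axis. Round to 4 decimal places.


x' = -7*cos(150) - 4*sin(150) = 4.0622
y' = -7*sin(150) + 4*cos(150) = -6.9641
z' = -1

(4.0622, -6.9641, -1)


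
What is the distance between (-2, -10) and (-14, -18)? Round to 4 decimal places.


d = sqrt((-14--2)^2 + (-18--10)^2) = 14.4222

14.4222


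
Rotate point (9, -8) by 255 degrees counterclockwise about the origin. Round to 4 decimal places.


x' = 9*cos(255) - -8*sin(255) = -10.0568
y' = 9*sin(255) + -8*cos(255) = -6.6228

(-10.0568, -6.6228)


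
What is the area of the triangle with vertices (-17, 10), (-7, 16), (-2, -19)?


Area = |x1(y2-y3) + x2(y3-y1) + x3(y1-y2)| / 2
= |-17*(16--19) + -7*(-19-10) + -2*(10-16)| / 2
= 190

190


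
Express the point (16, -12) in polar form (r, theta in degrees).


r = sqrt(16^2 + (-12)^2) = 20
theta = atan2(-12, 16) = 323.1301 degrees

r = 20, theta = 323.1301 degrees


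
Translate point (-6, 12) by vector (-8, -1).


Translation: (x+dx, y+dy) = (-6+-8, 12+-1) = (-14, 11)

(-14, 11)


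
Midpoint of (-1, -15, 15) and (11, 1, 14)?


Midpoint = ((-1+11)/2, (-15+1)/2, (15+14)/2) = (5, -7, 14.5)

(5, -7, 14.5)


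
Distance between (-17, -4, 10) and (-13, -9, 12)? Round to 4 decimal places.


d = sqrt((-13--17)^2 + (-9--4)^2 + (12-10)^2) = 6.7082

6.7082


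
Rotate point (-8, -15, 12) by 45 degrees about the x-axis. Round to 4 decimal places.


x' = -8
y' = -15*cos(45) - 12*sin(45) = -19.0919
z' = -15*sin(45) + 12*cos(45) = -2.1213

(-8, -19.0919, -2.1213)


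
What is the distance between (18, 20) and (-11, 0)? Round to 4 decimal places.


d = sqrt((-11-18)^2 + (0-20)^2) = 35.2278

35.2278


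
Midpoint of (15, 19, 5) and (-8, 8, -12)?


Midpoint = ((15+-8)/2, (19+8)/2, (5+-12)/2) = (3.5, 13.5, -3.5)

(3.5, 13.5, -3.5)


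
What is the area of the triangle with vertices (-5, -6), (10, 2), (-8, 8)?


Area = |x1(y2-y3) + x2(y3-y1) + x3(y1-y2)| / 2
= |-5*(2-8) + 10*(8--6) + -8*(-6-2)| / 2
= 117

117


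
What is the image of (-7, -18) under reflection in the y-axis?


Reflection across y-axis: (x, y) -> (-x, y)
(-7, -18) -> (7, -18)

(7, -18)


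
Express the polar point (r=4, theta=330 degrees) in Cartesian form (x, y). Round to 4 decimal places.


x = 4 * cos(330) = 3.4641
y = 4 * sin(330) = -2

(3.4641, -2)


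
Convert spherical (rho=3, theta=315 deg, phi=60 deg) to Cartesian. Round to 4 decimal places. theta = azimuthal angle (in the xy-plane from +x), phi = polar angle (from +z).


x = 3 * sin(60) * cos(315) = 1.8371
y = 3 * sin(60) * sin(315) = -1.8371
z = 3 * cos(60) = 1.5

(1.8371, -1.8371, 1.5)


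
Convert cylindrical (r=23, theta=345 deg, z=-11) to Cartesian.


x = 23 * cos(345) = 22.2163
y = 23 * sin(345) = -5.9528
z = -11

(22.2163, -5.9528, -11)


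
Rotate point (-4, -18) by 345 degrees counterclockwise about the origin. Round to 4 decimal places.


x' = -4*cos(345) - -18*sin(345) = -8.5224
y' = -4*sin(345) + -18*cos(345) = -16.3514

(-8.5224, -16.3514)


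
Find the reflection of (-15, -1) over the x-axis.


Reflection across x-axis: (x, y) -> (x, -y)
(-15, -1) -> (-15, 1)

(-15, 1)


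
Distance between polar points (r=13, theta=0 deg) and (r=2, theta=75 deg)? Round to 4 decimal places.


d = sqrt(r1^2 + r2^2 - 2*r1*r2*cos(t2-t1))
d = sqrt(13^2 + 2^2 - 2*13*2*cos(75-0)) = 12.631

12.631


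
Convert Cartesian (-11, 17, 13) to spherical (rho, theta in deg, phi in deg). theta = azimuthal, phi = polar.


rho = sqrt((-11)^2 + 17^2 + 13^2) = 24.0624
theta = atan2(17, -11) = 122.9052 deg
phi = acos(13/24.0624) = 57.2986 deg

rho = 24.0624, theta = 122.9052 deg, phi = 57.2986 deg


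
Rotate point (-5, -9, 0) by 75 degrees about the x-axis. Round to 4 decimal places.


x' = -5
y' = -9*cos(75) - 0*sin(75) = -2.3294
z' = -9*sin(75) + 0*cos(75) = -8.6933

(-5, -2.3294, -8.6933)


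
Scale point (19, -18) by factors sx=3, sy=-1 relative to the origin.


Scaling: (x*sx, y*sy) = (19*3, -18*-1) = (57, 18)

(57, 18)


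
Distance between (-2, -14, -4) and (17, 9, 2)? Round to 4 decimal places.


d = sqrt((17--2)^2 + (9--14)^2 + (2--4)^2) = 30.4302

30.4302


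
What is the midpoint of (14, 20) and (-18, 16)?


Midpoint = ((14+-18)/2, (20+16)/2) = (-2, 18)

(-2, 18)


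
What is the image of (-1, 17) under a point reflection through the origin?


Reflection through origin: (x, y) -> (-x, -y)
(-1, 17) -> (1, -17)

(1, -17)


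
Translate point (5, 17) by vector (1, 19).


Translation: (x+dx, y+dy) = (5+1, 17+19) = (6, 36)

(6, 36)


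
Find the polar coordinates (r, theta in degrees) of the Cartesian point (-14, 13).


r = sqrt((-14)^2 + 13^2) = 19.105
theta = atan2(13, -14) = 137.1211 degrees

r = 19.105, theta = 137.1211 degrees


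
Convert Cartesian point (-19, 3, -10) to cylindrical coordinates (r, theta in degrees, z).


r = sqrt((-19)^2 + 3^2) = 19.2354
theta = atan2(3, -19) = 171.0274 deg
z = -10

r = 19.2354, theta = 171.0274 deg, z = -10


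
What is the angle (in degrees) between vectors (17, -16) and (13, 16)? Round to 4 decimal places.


dot = 17*13 + -16*16 = -35
|u| = 23.3452, |v| = 20.6155
cos(angle) = -0.0727
angle = 94.1704 degrees

94.1704 degrees


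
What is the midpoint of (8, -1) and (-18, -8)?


Midpoint = ((8+-18)/2, (-1+-8)/2) = (-5, -4.5)

(-5, -4.5)


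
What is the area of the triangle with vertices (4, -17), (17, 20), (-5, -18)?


Area = |x1(y2-y3) + x2(y3-y1) + x3(y1-y2)| / 2
= |4*(20--18) + 17*(-18--17) + -5*(-17-20)| / 2
= 160

160


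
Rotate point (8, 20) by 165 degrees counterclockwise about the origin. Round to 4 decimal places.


x' = 8*cos(165) - 20*sin(165) = -12.9038
y' = 8*sin(165) + 20*cos(165) = -17.248

(-12.9038, -17.248)


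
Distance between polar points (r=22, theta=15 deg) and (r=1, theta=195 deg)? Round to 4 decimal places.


d = sqrt(r1^2 + r2^2 - 2*r1*r2*cos(t2-t1))
d = sqrt(22^2 + 1^2 - 2*22*1*cos(195-15)) = 23

23


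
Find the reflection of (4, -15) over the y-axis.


Reflection across y-axis: (x, y) -> (-x, y)
(4, -15) -> (-4, -15)

(-4, -15)


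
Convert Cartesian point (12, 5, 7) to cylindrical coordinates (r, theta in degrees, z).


r = sqrt(12^2 + 5^2) = 13
theta = atan2(5, 12) = 22.6199 deg
z = 7

r = 13, theta = 22.6199 deg, z = 7


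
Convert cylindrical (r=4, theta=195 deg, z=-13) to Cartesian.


x = 4 * cos(195) = -3.8637
y = 4 * sin(195) = -1.0353
z = -13

(-3.8637, -1.0353, -13)


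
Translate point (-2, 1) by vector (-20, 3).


Translation: (x+dx, y+dy) = (-2+-20, 1+3) = (-22, 4)

(-22, 4)


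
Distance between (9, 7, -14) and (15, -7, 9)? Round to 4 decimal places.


d = sqrt((15-9)^2 + (-7-7)^2 + (9--14)^2) = 27.5862

27.5862


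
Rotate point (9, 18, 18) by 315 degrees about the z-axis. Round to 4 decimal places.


x' = 9*cos(315) - 18*sin(315) = 19.0919
y' = 9*sin(315) + 18*cos(315) = 6.364
z' = 18

(19.0919, 6.364, 18)


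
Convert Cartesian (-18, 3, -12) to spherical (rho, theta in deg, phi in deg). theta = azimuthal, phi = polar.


rho = sqrt((-18)^2 + 3^2 + (-12)^2) = 21.8403
theta = atan2(3, -18) = 170.5377 deg
phi = acos(-12/21.8403) = 123.3288 deg

rho = 21.8403, theta = 170.5377 deg, phi = 123.3288 deg


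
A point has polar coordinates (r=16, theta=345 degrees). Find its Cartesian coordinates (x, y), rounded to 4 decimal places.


x = 16 * cos(345) = 15.4548
y = 16 * sin(345) = -4.1411

(15.4548, -4.1411)


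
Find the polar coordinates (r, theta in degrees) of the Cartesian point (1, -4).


r = sqrt(1^2 + (-4)^2) = 4.1231
theta = atan2(-4, 1) = 284.0362 degrees

r = 4.1231, theta = 284.0362 degrees


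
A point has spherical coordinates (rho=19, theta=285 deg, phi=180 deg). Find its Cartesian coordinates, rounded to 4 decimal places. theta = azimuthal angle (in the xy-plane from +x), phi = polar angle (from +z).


x = 19 * sin(180) * cos(285) = 0
y = 19 * sin(180) * sin(285) = 0
z = 19 * cos(180) = -19

(0, 0, -19)


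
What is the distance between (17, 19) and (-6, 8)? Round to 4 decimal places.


d = sqrt((-6-17)^2 + (8-19)^2) = 25.4951

25.4951


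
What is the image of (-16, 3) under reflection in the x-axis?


Reflection across x-axis: (x, y) -> (x, -y)
(-16, 3) -> (-16, -3)

(-16, -3)


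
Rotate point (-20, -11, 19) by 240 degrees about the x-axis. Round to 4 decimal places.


x' = -20
y' = -11*cos(240) - 19*sin(240) = 21.9545
z' = -11*sin(240) + 19*cos(240) = 0.0263

(-20, 21.9545, 0.0263)


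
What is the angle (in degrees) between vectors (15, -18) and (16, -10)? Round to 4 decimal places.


dot = 15*16 + -18*-10 = 420
|u| = 23.4307, |v| = 18.868
cos(angle) = 0.95
angle = 18.189 degrees

18.189 degrees


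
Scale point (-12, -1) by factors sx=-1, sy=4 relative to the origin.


Scaling: (x*sx, y*sy) = (-12*-1, -1*4) = (12, -4)

(12, -4)


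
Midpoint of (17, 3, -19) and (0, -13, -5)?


Midpoint = ((17+0)/2, (3+-13)/2, (-19+-5)/2) = (8.5, -5, -12)

(8.5, -5, -12)


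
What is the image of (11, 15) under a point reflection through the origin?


Reflection through origin: (x, y) -> (-x, -y)
(11, 15) -> (-11, -15)

(-11, -15)


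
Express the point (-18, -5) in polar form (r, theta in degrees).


r = sqrt((-18)^2 + (-5)^2) = 18.6815
theta = atan2(-5, -18) = 195.5241 degrees

r = 18.6815, theta = 195.5241 degrees


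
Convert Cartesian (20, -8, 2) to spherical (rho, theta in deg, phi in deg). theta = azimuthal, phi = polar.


rho = sqrt(20^2 + (-8)^2 + 2^2) = 21.6333
theta = atan2(-8, 20) = 338.1986 deg
phi = acos(2/21.6333) = 84.6954 deg

rho = 21.6333, theta = 338.1986 deg, phi = 84.6954 deg


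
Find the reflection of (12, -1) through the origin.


Reflection through origin: (x, y) -> (-x, -y)
(12, -1) -> (-12, 1)

(-12, 1)


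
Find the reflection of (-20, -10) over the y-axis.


Reflection across y-axis: (x, y) -> (-x, y)
(-20, -10) -> (20, -10)

(20, -10)


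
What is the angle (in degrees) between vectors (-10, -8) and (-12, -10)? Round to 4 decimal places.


dot = -10*-12 + -8*-10 = 200
|u| = 12.8062, |v| = 15.6205
cos(angle) = 0.9998
angle = 1.1458 degrees

1.1458 degrees


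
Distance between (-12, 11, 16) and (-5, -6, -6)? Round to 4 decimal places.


d = sqrt((-5--12)^2 + (-6-11)^2 + (-6-16)^2) = 28.6705

28.6705


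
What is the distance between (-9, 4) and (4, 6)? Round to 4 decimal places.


d = sqrt((4--9)^2 + (6-4)^2) = 13.1529

13.1529


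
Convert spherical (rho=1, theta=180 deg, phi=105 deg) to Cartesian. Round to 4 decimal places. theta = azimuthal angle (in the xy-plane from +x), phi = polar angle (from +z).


x = 1 * sin(105) * cos(180) = -0.9659
y = 1 * sin(105) * sin(180) = 0
z = 1 * cos(105) = -0.2588

(-0.9659, 0, -0.2588)


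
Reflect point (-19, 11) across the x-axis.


Reflection across x-axis: (x, y) -> (x, -y)
(-19, 11) -> (-19, -11)

(-19, -11)


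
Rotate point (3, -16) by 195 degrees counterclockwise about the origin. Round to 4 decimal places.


x' = 3*cos(195) - -16*sin(195) = -7.0389
y' = 3*sin(195) + -16*cos(195) = 14.6784

(-7.0389, 14.6784)


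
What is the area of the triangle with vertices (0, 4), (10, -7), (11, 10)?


Area = |x1(y2-y3) + x2(y3-y1) + x3(y1-y2)| / 2
= |0*(-7-10) + 10*(10-4) + 11*(4--7)| / 2
= 90.5

90.5


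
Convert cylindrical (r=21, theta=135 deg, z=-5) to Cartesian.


x = 21 * cos(135) = -14.8492
y = 21 * sin(135) = 14.8492
z = -5

(-14.8492, 14.8492, -5)


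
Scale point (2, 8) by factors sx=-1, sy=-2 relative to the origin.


Scaling: (x*sx, y*sy) = (2*-1, 8*-2) = (-2, -16)

(-2, -16)


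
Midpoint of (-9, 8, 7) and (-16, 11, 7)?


Midpoint = ((-9+-16)/2, (8+11)/2, (7+7)/2) = (-12.5, 9.5, 7)

(-12.5, 9.5, 7)


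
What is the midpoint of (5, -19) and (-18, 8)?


Midpoint = ((5+-18)/2, (-19+8)/2) = (-6.5, -5.5)

(-6.5, -5.5)


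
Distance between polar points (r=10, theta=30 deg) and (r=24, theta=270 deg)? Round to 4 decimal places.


d = sqrt(r1^2 + r2^2 - 2*r1*r2*cos(t2-t1))
d = sqrt(10^2 + 24^2 - 2*10*24*cos(270-30)) = 30.2655

30.2655


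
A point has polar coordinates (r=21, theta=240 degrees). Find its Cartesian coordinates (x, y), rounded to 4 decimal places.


x = 21 * cos(240) = -10.5
y = 21 * sin(240) = -18.1865

(-10.5, -18.1865)


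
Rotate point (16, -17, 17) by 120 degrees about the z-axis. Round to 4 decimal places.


x' = 16*cos(120) - -17*sin(120) = 6.7224
y' = 16*sin(120) + -17*cos(120) = 22.3564
z' = 17

(6.7224, 22.3564, 17)


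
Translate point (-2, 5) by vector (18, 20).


Translation: (x+dx, y+dy) = (-2+18, 5+20) = (16, 25)

(16, 25)


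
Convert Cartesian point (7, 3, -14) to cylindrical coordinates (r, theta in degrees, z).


r = sqrt(7^2 + 3^2) = 7.6158
theta = atan2(3, 7) = 23.1986 deg
z = -14

r = 7.6158, theta = 23.1986 deg, z = -14


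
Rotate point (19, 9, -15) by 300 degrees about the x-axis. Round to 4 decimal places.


x' = 19
y' = 9*cos(300) - -15*sin(300) = -8.4904
z' = 9*sin(300) + -15*cos(300) = -15.2942

(19, -8.4904, -15.2942)


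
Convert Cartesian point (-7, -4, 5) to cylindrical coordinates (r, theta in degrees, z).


r = sqrt((-7)^2 + (-4)^2) = 8.0623
theta = atan2(-4, -7) = 209.7449 deg
z = 5

r = 8.0623, theta = 209.7449 deg, z = 5


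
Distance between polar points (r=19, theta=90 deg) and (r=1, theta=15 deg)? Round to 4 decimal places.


d = sqrt(r1^2 + r2^2 - 2*r1*r2*cos(t2-t1))
d = sqrt(19^2 + 1^2 - 2*19*1*cos(15-90)) = 18.7661

18.7661


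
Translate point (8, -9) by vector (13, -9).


Translation: (x+dx, y+dy) = (8+13, -9+-9) = (21, -18)

(21, -18)


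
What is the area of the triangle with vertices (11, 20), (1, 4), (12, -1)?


Area = |x1(y2-y3) + x2(y3-y1) + x3(y1-y2)| / 2
= |11*(4--1) + 1*(-1-20) + 12*(20-4)| / 2
= 113

113


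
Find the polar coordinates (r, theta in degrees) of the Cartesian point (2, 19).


r = sqrt(2^2 + 19^2) = 19.105
theta = atan2(19, 2) = 83.991 degrees

r = 19.105, theta = 83.991 degrees


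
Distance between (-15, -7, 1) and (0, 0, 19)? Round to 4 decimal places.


d = sqrt((0--15)^2 + (0--7)^2 + (19-1)^2) = 24.454

24.454


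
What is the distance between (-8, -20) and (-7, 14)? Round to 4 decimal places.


d = sqrt((-7--8)^2 + (14--20)^2) = 34.0147

34.0147


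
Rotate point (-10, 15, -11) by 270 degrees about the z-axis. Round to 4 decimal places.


x' = -10*cos(270) - 15*sin(270) = 15
y' = -10*sin(270) + 15*cos(270) = 10
z' = -11

(15, 10, -11)


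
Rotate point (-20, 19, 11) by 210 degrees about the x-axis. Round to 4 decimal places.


x' = -20
y' = 19*cos(210) - 11*sin(210) = -10.9545
z' = 19*sin(210) + 11*cos(210) = -19.0263

(-20, -10.9545, -19.0263)


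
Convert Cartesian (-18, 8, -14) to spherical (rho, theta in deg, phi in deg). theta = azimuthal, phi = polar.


rho = sqrt((-18)^2 + 8^2 + (-14)^2) = 24.1661
theta = atan2(8, -18) = 156.0375 deg
phi = acos(-14/24.1661) = 125.403 deg

rho = 24.1661, theta = 156.0375 deg, phi = 125.403 deg


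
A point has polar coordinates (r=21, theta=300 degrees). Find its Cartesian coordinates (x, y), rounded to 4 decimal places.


x = 21 * cos(300) = 10.5
y = 21 * sin(300) = -18.1865

(10.5, -18.1865)


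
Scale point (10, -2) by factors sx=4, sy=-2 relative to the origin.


Scaling: (x*sx, y*sy) = (10*4, -2*-2) = (40, 4)

(40, 4)


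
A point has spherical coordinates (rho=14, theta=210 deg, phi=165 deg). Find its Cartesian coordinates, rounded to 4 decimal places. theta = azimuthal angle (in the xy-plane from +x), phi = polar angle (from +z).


x = 14 * sin(165) * cos(210) = -3.138
y = 14 * sin(165) * sin(210) = -1.8117
z = 14 * cos(165) = -13.523

(-3.138, -1.8117, -13.523)


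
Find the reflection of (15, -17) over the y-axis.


Reflection across y-axis: (x, y) -> (-x, y)
(15, -17) -> (-15, -17)

(-15, -17)


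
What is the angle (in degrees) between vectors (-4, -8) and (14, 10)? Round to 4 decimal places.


dot = -4*14 + -8*10 = -136
|u| = 8.9443, |v| = 17.2047
cos(angle) = -0.8838
angle = 152.1027 degrees

152.1027 degrees


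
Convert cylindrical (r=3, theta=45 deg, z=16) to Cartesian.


x = 3 * cos(45) = 2.1213
y = 3 * sin(45) = 2.1213
z = 16

(2.1213, 2.1213, 16)


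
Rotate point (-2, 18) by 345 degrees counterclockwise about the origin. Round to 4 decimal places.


x' = -2*cos(345) - 18*sin(345) = 2.7269
y' = -2*sin(345) + 18*cos(345) = 17.9043

(2.7269, 17.9043)


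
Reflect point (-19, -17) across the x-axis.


Reflection across x-axis: (x, y) -> (x, -y)
(-19, -17) -> (-19, 17)

(-19, 17)


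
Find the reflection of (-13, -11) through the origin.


Reflection through origin: (x, y) -> (-x, -y)
(-13, -11) -> (13, 11)

(13, 11)


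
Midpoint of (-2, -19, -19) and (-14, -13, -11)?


Midpoint = ((-2+-14)/2, (-19+-13)/2, (-19+-11)/2) = (-8, -16, -15)

(-8, -16, -15)


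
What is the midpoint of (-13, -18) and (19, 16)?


Midpoint = ((-13+19)/2, (-18+16)/2) = (3, -1)

(3, -1)


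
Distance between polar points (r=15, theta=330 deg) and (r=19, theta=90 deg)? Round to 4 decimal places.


d = sqrt(r1^2 + r2^2 - 2*r1*r2*cos(t2-t1))
d = sqrt(15^2 + 19^2 - 2*15*19*cos(90-330)) = 29.5127

29.5127


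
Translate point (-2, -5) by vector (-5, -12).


Translation: (x+dx, y+dy) = (-2+-5, -5+-12) = (-7, -17)

(-7, -17)


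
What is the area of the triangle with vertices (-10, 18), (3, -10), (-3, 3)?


Area = |x1(y2-y3) + x2(y3-y1) + x3(y1-y2)| / 2
= |-10*(-10-3) + 3*(3-18) + -3*(18--10)| / 2
= 0.5

0.5


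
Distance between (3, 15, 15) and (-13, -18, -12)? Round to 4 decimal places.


d = sqrt((-13-3)^2 + (-18-15)^2 + (-12-15)^2) = 45.5412

45.5412


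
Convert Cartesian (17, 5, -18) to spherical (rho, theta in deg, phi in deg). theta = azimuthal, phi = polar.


rho = sqrt(17^2 + 5^2 + (-18)^2) = 25.2587
theta = atan2(5, 17) = 16.3895 deg
phi = acos(-18/25.2587) = 135.449 deg

rho = 25.2587, theta = 16.3895 deg, phi = 135.449 deg


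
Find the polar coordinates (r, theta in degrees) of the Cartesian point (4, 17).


r = sqrt(4^2 + 17^2) = 17.4642
theta = atan2(17, 4) = 76.7595 degrees

r = 17.4642, theta = 76.7595 degrees


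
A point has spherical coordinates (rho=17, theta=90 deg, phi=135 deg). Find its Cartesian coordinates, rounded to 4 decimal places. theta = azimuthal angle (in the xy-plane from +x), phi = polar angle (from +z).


x = 17 * sin(135) * cos(90) = 0
y = 17 * sin(135) * sin(90) = 12.0208
z = 17 * cos(135) = -12.0208

(0, 12.0208, -12.0208)


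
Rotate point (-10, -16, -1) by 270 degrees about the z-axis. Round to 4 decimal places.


x' = -10*cos(270) - -16*sin(270) = -16
y' = -10*sin(270) + -16*cos(270) = 10
z' = -1

(-16, 10, -1)


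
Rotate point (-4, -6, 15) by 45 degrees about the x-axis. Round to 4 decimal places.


x' = -4
y' = -6*cos(45) - 15*sin(45) = -14.8492
z' = -6*sin(45) + 15*cos(45) = 6.364

(-4, -14.8492, 6.364)


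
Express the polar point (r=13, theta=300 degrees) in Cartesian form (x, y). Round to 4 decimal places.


x = 13 * cos(300) = 6.5
y = 13 * sin(300) = -11.2583

(6.5, -11.2583)


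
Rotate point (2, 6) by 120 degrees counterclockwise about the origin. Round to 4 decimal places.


x' = 2*cos(120) - 6*sin(120) = -6.1962
y' = 2*sin(120) + 6*cos(120) = -1.2679

(-6.1962, -1.2679)


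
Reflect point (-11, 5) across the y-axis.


Reflection across y-axis: (x, y) -> (-x, y)
(-11, 5) -> (11, 5)

(11, 5)


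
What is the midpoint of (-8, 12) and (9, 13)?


Midpoint = ((-8+9)/2, (12+13)/2) = (0.5, 12.5)

(0.5, 12.5)


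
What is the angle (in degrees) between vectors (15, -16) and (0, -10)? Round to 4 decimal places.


dot = 15*0 + -16*-10 = 160
|u| = 21.9317, |v| = 10
cos(angle) = 0.7295
angle = 43.1524 degrees

43.1524 degrees


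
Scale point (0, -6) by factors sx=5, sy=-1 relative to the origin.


Scaling: (x*sx, y*sy) = (0*5, -6*-1) = (0, 6)

(0, 6)


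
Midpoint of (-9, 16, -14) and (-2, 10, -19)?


Midpoint = ((-9+-2)/2, (16+10)/2, (-14+-19)/2) = (-5.5, 13, -16.5)

(-5.5, 13, -16.5)


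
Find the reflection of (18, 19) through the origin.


Reflection through origin: (x, y) -> (-x, -y)
(18, 19) -> (-18, -19)

(-18, -19)


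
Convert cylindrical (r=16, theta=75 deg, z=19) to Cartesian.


x = 16 * cos(75) = 4.1411
y = 16 * sin(75) = 15.4548
z = 19

(4.1411, 15.4548, 19)


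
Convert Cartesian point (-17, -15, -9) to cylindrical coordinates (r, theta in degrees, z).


r = sqrt((-17)^2 + (-15)^2) = 22.6716
theta = atan2(-15, -17) = 221.4237 deg
z = -9

r = 22.6716, theta = 221.4237 deg, z = -9


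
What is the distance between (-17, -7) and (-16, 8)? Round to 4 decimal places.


d = sqrt((-16--17)^2 + (8--7)^2) = 15.0333

15.0333


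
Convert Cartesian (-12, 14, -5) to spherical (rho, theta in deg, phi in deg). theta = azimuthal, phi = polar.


rho = sqrt((-12)^2 + 14^2 + (-5)^2) = 19.105
theta = atan2(14, -12) = 130.6013 deg
phi = acos(-5/19.105) = 105.1717 deg

rho = 19.105, theta = 130.6013 deg, phi = 105.1717 deg


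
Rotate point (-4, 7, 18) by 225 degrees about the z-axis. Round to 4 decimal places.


x' = -4*cos(225) - 7*sin(225) = 7.7782
y' = -4*sin(225) + 7*cos(225) = -2.1213
z' = 18

(7.7782, -2.1213, 18)


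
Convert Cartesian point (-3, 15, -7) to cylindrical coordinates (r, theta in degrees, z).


r = sqrt((-3)^2 + 15^2) = 15.2971
theta = atan2(15, -3) = 101.3099 deg
z = -7

r = 15.2971, theta = 101.3099 deg, z = -7


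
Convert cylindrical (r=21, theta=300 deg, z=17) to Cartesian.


x = 21 * cos(300) = 10.5
y = 21 * sin(300) = -18.1865
z = 17

(10.5, -18.1865, 17)


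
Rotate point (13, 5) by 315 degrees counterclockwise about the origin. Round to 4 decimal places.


x' = 13*cos(315) - 5*sin(315) = 12.7279
y' = 13*sin(315) + 5*cos(315) = -5.6569

(12.7279, -5.6569)


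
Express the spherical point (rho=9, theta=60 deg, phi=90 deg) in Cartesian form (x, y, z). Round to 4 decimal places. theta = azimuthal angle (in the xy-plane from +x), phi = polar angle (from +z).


x = 9 * sin(90) * cos(60) = 4.5
y = 9 * sin(90) * sin(60) = 7.7942
z = 9 * cos(90) = 0

(4.5, 7.7942, 0)


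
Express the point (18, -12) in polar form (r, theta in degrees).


r = sqrt(18^2 + (-12)^2) = 21.6333
theta = atan2(-12, 18) = 326.3099 degrees

r = 21.6333, theta = 326.3099 degrees


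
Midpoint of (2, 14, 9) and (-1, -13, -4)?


Midpoint = ((2+-1)/2, (14+-13)/2, (9+-4)/2) = (0.5, 0.5, 2.5)

(0.5, 0.5, 2.5)


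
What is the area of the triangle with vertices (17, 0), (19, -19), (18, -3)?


Area = |x1(y2-y3) + x2(y3-y1) + x3(y1-y2)| / 2
= |17*(-19--3) + 19*(-3-0) + 18*(0--19)| / 2
= 6.5

6.5


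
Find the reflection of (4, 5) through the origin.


Reflection through origin: (x, y) -> (-x, -y)
(4, 5) -> (-4, -5)

(-4, -5)


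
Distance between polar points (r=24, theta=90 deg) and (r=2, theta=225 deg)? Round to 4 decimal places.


d = sqrt(r1^2 + r2^2 - 2*r1*r2*cos(t2-t1))
d = sqrt(24^2 + 2^2 - 2*24*2*cos(225-90)) = 25.4535

25.4535


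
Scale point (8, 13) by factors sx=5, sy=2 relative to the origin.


Scaling: (x*sx, y*sy) = (8*5, 13*2) = (40, 26)

(40, 26)


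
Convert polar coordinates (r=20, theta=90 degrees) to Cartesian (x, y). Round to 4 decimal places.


x = 20 * cos(90) = 0
y = 20 * sin(90) = 20

(0, 20)


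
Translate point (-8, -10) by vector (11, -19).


Translation: (x+dx, y+dy) = (-8+11, -10+-19) = (3, -29)

(3, -29)


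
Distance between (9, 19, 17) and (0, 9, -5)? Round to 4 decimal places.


d = sqrt((0-9)^2 + (9-19)^2 + (-5-17)^2) = 25.7876

25.7876


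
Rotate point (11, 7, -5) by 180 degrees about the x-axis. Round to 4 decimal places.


x' = 11
y' = 7*cos(180) - -5*sin(180) = -7
z' = 7*sin(180) + -5*cos(180) = 5

(11, -7, 5)


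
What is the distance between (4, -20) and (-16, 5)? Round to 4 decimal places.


d = sqrt((-16-4)^2 + (5--20)^2) = 32.0156

32.0156


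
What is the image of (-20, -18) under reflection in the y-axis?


Reflection across y-axis: (x, y) -> (-x, y)
(-20, -18) -> (20, -18)

(20, -18)


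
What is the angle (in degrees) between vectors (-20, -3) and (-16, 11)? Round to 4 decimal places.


dot = -20*-16 + -3*11 = 287
|u| = 20.2237, |v| = 19.4165
cos(angle) = 0.7309
angle = 43.0393 degrees

43.0393 degrees


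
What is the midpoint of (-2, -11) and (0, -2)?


Midpoint = ((-2+0)/2, (-11+-2)/2) = (-1, -6.5)

(-1, -6.5)


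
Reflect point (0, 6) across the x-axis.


Reflection across x-axis: (x, y) -> (x, -y)
(0, 6) -> (0, -6)

(0, -6)


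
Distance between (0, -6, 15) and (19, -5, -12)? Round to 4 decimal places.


d = sqrt((19-0)^2 + (-5--6)^2 + (-12-15)^2) = 33.0303

33.0303


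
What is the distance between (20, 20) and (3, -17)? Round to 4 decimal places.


d = sqrt((3-20)^2 + (-17-20)^2) = 40.7185

40.7185


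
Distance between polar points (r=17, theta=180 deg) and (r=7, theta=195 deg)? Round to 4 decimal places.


d = sqrt(r1^2 + r2^2 - 2*r1*r2*cos(t2-t1))
d = sqrt(17^2 + 7^2 - 2*17*7*cos(195-180)) = 10.3976

10.3976


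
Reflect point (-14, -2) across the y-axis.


Reflection across y-axis: (x, y) -> (-x, y)
(-14, -2) -> (14, -2)

(14, -2)


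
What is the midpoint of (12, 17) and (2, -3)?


Midpoint = ((12+2)/2, (17+-3)/2) = (7, 7)

(7, 7)


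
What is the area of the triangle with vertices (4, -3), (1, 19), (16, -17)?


Area = |x1(y2-y3) + x2(y3-y1) + x3(y1-y2)| / 2
= |4*(19--17) + 1*(-17--3) + 16*(-3-19)| / 2
= 111

111


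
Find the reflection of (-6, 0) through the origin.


Reflection through origin: (x, y) -> (-x, -y)
(-6, 0) -> (6, 0)

(6, 0)


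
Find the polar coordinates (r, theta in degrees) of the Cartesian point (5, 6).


r = sqrt(5^2 + 6^2) = 7.8102
theta = atan2(6, 5) = 50.1944 degrees

r = 7.8102, theta = 50.1944 degrees


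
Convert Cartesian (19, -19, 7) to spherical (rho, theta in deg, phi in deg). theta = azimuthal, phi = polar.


rho = sqrt(19^2 + (-19)^2 + 7^2) = 27.7669
theta = atan2(-19, 19) = 315 deg
phi = acos(7/27.7669) = 75.3983 deg

rho = 27.7669, theta = 315 deg, phi = 75.3983 deg


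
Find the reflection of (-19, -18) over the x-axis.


Reflection across x-axis: (x, y) -> (x, -y)
(-19, -18) -> (-19, 18)

(-19, 18)


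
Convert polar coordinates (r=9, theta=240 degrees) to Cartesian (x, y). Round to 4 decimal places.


x = 9 * cos(240) = -4.5
y = 9 * sin(240) = -7.7942

(-4.5, -7.7942)
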